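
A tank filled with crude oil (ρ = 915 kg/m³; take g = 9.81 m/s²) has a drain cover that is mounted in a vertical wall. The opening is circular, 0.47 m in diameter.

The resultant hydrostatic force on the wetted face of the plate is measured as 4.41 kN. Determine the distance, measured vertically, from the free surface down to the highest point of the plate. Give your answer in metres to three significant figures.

d_top ≈ 2.60 m

γ = ρg = 915 × 9.81 / 1000 = 8.97615 kN/m³.
A = π(0.235)² = 0.173494 m².
From F = γ·h_c·A, the centroid depth is h_c = 4.41/(8.97615 × 0.173494) = 2.83181 m.
The centroid is at the centre, 0.235 m below the top of the plate, so the highest point sits at h_top = 2.83181 − 0.235 = 2.59681 m below the surface.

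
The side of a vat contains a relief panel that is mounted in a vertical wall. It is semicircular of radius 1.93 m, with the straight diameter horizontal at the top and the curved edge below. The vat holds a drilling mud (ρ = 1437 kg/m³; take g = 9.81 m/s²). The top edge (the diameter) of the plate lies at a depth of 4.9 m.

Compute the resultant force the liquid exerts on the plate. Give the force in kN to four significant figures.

γ = ρg = 1437 × 9.81 / 1000 = 14.09697 kN/m³.
The centroid of a semicircle lies 4r/(3π) = 0.819117 m from the diameter, here below the top edge, so the centroid depth is h_c = 4.9 + 0.819117 = 5.71912 m.
A = πr²/2 = π × 1.93²/2 = 5.85106 m².
Resultant F = γ·h_c·A = 14.09697 × 5.71912 × 5.85106 = 471.726 kN.

F ≈ 471.7 kN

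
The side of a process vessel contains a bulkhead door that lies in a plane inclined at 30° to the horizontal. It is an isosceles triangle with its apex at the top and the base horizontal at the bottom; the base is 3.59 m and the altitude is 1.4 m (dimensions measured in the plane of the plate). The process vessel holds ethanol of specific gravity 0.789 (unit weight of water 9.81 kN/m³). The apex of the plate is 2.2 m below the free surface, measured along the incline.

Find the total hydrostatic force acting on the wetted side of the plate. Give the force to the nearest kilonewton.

γ = 0.789 × 9.81 = 7.74009 kN/m³.
Let θ = 30° be the plate's angle to the horizontal; measure y along the incline from where the plane meets the free surface. Vertical depth h = y·sinθ with sinθ = 0.500000.
With the apex up, the centroid sits 2h/3 = 2 × 1.4/3 = 0.933333 m below the apex, so y_c = 2.2 + 0.933333 = 3.13333 m and h_c = 3.13333 × 0.500000 = 1.56666 m.
A = ½ × 3.59 × 1.4 = 2.513 m².
Resultant F = γ·h_c·A = 7.74009 × 1.56666 × 2.513 = 30.4729 kN.

F ≈ 30 kN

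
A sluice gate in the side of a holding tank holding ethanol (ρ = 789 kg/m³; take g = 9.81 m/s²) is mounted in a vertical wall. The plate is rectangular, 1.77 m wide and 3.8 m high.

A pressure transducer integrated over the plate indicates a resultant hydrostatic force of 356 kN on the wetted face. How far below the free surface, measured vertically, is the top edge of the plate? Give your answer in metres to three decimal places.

γ = ρg = 789 × 9.81 / 1000 = 7.74009 kN/m³.
A = 1.77 × 3.8 = 6.726 m².
From F = γ·h_c·A, the centroid depth is h_c = 356/(7.74009 × 6.726) = 6.83828 m.
The centroid lies 3.8/2 = 1.9 m below the top edge, so the top edge sits at h_top = 6.83828 − 1.9 = 4.93828 m below the surface.

d_top ≈ 4.938 m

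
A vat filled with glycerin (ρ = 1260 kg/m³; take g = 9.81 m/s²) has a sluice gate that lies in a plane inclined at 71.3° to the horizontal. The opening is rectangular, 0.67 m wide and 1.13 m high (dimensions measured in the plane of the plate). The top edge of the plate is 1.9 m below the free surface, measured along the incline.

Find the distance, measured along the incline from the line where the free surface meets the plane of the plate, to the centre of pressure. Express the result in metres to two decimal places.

γ = ρg = 1260 × 9.81 / 1000 = 12.3606 kN/m³.
Let θ = 71.3° be the plate's angle to the horizontal; measure y along the incline from where the plane meets the free surface. Vertical depth h = y·sinθ with sinθ = 0.947210.
The centroid lies 1.13/2 = 0.565 m below the top edge, so y_c = 1.9 + 0.565 = 2.465 m and h_c = 2.465 × 0.947210 = 2.33487 m.
A = 0.67 × 1.13 = 0.7571 m².
Resultant F = γ·h_c·A = 12.3606 × 2.33487 × 0.7571 = 21.8502 kN.
I_c = b·h³/12 = 0.67 × 1.13³/12 = 0.0805617 m⁴.
Centre of pressure: y_p = y_c + I_c/(y_c·A) = 2.465 + 0.0805617/(2.465 × 0.7571) = 2.465 + 0.0431677 = 2.50817 m along the plane.

y_p = 2.51 m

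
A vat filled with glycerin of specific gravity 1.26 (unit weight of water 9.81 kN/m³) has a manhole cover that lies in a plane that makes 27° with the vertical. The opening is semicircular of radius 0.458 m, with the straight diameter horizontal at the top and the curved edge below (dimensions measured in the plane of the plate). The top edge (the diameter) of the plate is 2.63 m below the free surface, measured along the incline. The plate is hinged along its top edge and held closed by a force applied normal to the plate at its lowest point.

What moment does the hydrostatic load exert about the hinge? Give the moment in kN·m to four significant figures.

M ≈ 2.045 kN·m

γ = 1.26 × 9.81 = 12.3606 kN/m³.
The plate makes 27° with the vertical, i.e. θ = 90° − 27° = 63° to the horizontal. Measuring y along the incline from the free-surface line, vertical depth h = y·sinθ with sinθ = 0.891007.
The centroid of a semicircle lies 4r/(3π) = 0.194381 m from the diameter, here below the top edge, so y_c = 2.63 + 0.194381 = 2.82438 m and h_c = 2.82438 × 0.891007 = 2.51654 m.
A = πr²/2 = π × 0.458²/2 = 0.329497 m².
Resultant F = γ·h_c·A = 12.3606 × 2.51654 × 0.329497 = 10.2493 kN.
I_c = (π/8 − 8/(9π))·r⁴ = 0.109757 × 0.458⁴ = 0.00482941 m⁴.
Centre of pressure: y_p = y_c + I_c/(y_c·A) = 2.82438 + 0.00482941/(2.82438 × 0.329497) = 2.82438 + 0.00518943 = 2.82957 m along the plane.
The resultant acts 0.194381 + 0.00518943 = 0.19957 m (along the plate) below the hinge at the top edge, so the moment about the hinge is M = F × 0.19957 = 10.2493 × 0.19957 = 2.04545 kN·m.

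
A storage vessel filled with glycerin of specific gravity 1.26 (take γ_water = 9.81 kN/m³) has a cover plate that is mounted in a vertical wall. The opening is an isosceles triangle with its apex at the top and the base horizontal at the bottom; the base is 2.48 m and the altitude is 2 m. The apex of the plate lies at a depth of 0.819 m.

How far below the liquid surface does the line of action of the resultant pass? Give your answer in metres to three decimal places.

h_p = 2.256 m

γ = 1.26 × 9.81 = 12.3606 kN/m³.
With the apex up, the centroid sits 2h/3 = 2 × 2/3 = 1.33333 m below the apex, so the centroid depth is h_c = 0.819 + 1.33333 = 2.15233 m.
A = ½ × 2.48 × 2 = 2.48 m².
Resultant F = γ·h_c·A = 12.3606 × 2.15233 × 2.48 = 65.9781 kN.
I_c = b·h³/36 = 2.48 × 2³/36 = 0.551111 m⁴.
Centre of pressure: y_p = y_c + I_c/(y_c·A) = 2.15233 + 0.551111/(2.15233 × 2.48) = 2.15233 + 0.103247 = 2.25558 m along the plane.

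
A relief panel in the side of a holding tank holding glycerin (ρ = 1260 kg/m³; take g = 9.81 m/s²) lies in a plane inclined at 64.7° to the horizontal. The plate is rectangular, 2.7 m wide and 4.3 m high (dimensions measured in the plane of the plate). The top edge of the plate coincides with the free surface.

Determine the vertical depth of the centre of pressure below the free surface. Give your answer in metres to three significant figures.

γ = ρg = 1260 × 9.81 / 1000 = 12.3606 kN/m³.
Let θ = 64.7° be the plate's angle to the horizontal; measure y along the incline from where the plane meets the free surface. Vertical depth h = y·sinθ with sinθ = 0.904083.
The centroid lies 4.3/2 = 2.15 m below the top edge, so y_c = 2.15 m and h_c = 2.15 × 0.904083 = 1.94378 m.
A = 2.7 × 4.3 = 11.61 m².
Resultant F = γ·h_c·A = 12.3606 × 1.94378 × 11.61 = 278.945 kN.
I_c = b·h³/12 = 2.7 × 4.3³/12 = 17.8891 m⁴.
Centre of pressure: y_p = y_c + I_c/(y_c·A) = 2.15 + 17.8891/(2.15 × 11.61) = 2.15 + 0.716668 = 2.86667 m along the plane.
Vertically, h_p = y_p·sinθ = 2.86667 × 0.904083 = 2.59171 m.

h_p = 2.59 m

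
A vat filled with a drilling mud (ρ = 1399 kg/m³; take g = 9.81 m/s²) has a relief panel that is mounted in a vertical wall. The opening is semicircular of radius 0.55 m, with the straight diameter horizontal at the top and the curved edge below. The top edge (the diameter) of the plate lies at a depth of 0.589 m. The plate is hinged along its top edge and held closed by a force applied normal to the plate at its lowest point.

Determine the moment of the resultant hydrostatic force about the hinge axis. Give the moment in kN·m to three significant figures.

M ≈ 1.39 kN·m

γ = ρg = 1399 × 9.81 / 1000 = 13.72419 kN/m³.
The centroid of a semicircle lies 4r/(3π) = 0.233427 m from the diameter, here below the top edge, so the centroid depth is h_c = 0.589 + 0.233427 = 0.822427 m.
A = πr²/2 = π × 0.55²/2 = 0.475166 m².
Resultant F = γ·h_c·A = 13.72419 × 0.822427 × 0.475166 = 5.36327 kN.
I_c = (π/8 − 8/(9π))·r⁴ = 0.109757 × 0.55⁴ = 0.0100435 m⁴.
Centre of pressure: y_p = y_c + I_c/(y_c·A) = 0.822427 + 0.0100435/(0.822427 × 0.475166) = 0.822427 + 0.0257005 = 0.848128 m along the plane.
The resultant acts 0.233427 + 0.0257005 = 0.259128 m (along the plate) below the hinge at the top edge, so the moment about the hinge is M = F × 0.259128 = 5.36327 × 0.259128 = 1.38977 kN·m.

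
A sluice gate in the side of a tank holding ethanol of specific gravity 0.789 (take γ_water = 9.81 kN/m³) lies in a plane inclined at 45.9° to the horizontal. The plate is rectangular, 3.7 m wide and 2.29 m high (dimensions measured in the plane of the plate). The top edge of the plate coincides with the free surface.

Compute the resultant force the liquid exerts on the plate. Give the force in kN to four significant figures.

γ = 0.789 × 9.81 = 7.74009 kN/m³.
Let θ = 45.9° be the plate's angle to the horizontal; measure y along the incline from where the plane meets the free surface. Vertical depth h = y·sinθ with sinθ = 0.718126.
The centroid lies 2.29/2 = 1.145 m below the top edge, so y_c = 1.145 m and h_c = 1.145 × 0.718126 = 0.822254 m.
A = 3.7 × 2.29 = 8.473 m².
Resultant F = γ·h_c·A = 7.74009 × 0.822254 × 8.473 = 53.9249 kN.

F ≈ 53.92 kN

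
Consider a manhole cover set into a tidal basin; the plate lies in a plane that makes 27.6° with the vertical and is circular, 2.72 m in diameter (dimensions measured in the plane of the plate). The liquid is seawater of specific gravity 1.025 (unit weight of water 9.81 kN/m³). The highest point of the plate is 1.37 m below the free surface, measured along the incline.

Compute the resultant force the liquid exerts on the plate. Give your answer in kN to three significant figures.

γ = 1.025 × 9.81 = 10.05525 kN/m³.
The plate makes 27.6° with the vertical, i.e. θ = 90° − 27.6° = 62.4° to the horizontal. Measuring y along the incline from the free-surface line, vertical depth h = y·sinθ with sinθ = 0.886204.
The centroid is at the centre, 1.36 m below the top of the plate, so y_c = 1.37 + 1.36 = 2.73 m and h_c = 2.73 × 0.886204 = 2.41934 m.
A = π(1.36)² = 5.81069 m².
Resultant F = γ·h_c·A = 10.05525 × 2.41934 × 5.81069 = 141.357 kN.

F ≈ 141 kN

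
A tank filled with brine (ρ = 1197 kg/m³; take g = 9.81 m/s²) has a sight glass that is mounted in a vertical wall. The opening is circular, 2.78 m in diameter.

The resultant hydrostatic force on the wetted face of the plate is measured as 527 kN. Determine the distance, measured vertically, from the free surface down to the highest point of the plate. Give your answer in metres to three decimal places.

γ = ρg = 1197 × 9.81 / 1000 = 11.74257 kN/m³.
A = π(1.39)² = 6.06987 m².
From F = γ·h_c·A, the centroid depth is h_c = 527/(11.74257 × 6.06987) = 7.39381 m.
The centroid is at the centre, 1.39 m below the top of the plate, so the highest point sits at h_top = 7.39381 − 1.39 = 6.00381 m below the surface.

d_top ≈ 6.004 m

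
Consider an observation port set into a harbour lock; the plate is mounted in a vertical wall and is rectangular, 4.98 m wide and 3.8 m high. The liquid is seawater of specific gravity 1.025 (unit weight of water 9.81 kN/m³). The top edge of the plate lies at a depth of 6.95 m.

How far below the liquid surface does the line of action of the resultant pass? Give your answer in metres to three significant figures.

h_p = 8.99 m

γ = 1.025 × 9.81 = 10.05525 kN/m³.
The centroid lies 3.8/2 = 1.9 m below the top edge, so the centroid depth is h_c = 6.95 + 1.9 = 8.85 m.
A = 4.98 × 3.8 = 18.924 m².
Resultant F = γ·h_c·A = 10.05525 × 8.85 × 18.924 = 1684.03 kN.
I_c = b·h³/12 = 4.98 × 3.8³/12 = 22.7719 m⁴.
Centre of pressure: y_p = y_c + I_c/(y_c·A) = 8.85 + 22.7719/(8.85 × 18.924) = 8.85 + 0.13597 = 8.98597 m along the plane.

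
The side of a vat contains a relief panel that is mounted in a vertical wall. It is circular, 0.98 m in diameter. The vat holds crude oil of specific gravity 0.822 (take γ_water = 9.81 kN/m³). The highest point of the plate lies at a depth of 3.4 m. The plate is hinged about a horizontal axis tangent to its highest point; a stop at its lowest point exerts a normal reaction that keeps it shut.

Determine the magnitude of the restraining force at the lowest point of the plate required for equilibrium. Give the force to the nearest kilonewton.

γ = 0.822 × 9.81 = 8.06382 kN/m³.
The centroid is at the centre, 0.49 m below the top of the plate, so the centroid depth is h_c = 3.4 + 0.49 = 3.89 m.
A = π(0.49)² = 0.754296 m².
Resultant F = γ·h_c·A = 8.06382 × 3.89 × 0.754296 = 23.661 kN.
I_c = πr⁴/4 = π × 0.49⁴/4 = 0.0452766 m⁴.
Centre of pressure: y_p = y_c + I_c/(y_c·A) = 3.89 + 0.0452766/(3.89 × 0.754296) = 3.89 + 0.0154306 = 3.90543 m along the plane.
The resultant acts 0.49 + 0.0154306 = 0.505431 m (along the plate) below the hinge at the top edge, so the moment about the hinge is M = F × 0.505431 = 23.661 × 0.505431 = 11.959 kN·m.
A normal force at the bottom, 0.98 m from the hinge, must supply this moment: P = 11.959/0.98 = 12.2031 kN.

P ≈ 12 kN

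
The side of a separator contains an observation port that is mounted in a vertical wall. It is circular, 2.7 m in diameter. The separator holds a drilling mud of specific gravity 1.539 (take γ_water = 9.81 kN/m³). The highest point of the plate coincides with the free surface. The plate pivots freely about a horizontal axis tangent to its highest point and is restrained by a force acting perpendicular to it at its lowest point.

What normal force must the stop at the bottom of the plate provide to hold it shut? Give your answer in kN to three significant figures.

P ≈ 72.9 kN

γ = 1.539 × 9.81 = 15.09759 kN/m³.
The centroid is at the centre, 1.35 m below the top of the plate, so the centroid depth is h_c = 1.35 m.
A = π(1.35)² = 5.72555 m².
Resultant F = γ·h_c·A = 15.09759 × 1.35 × 5.72555 = 116.697 kN.
I_c = πr⁴/4 = π × 1.35⁴/4 = 2.6087 m⁴.
Centre of pressure: y_p = y_c + I_c/(y_c·A) = 1.35 + 2.6087/(1.35 × 5.72555) = 1.35 + 0.3375 = 1.6875 m along the plane.
The resultant acts 1.35 + 0.3375 = 1.6875 m (along the plate) below the hinge at the top edge, so the moment about the hinge is M = F × 1.6875 = 116.697 × 1.6875 = 196.926 kN·m.
A normal force at the bottom, 2.7 m from the hinge, must supply this moment: P = 196.926/2.7 = 72.9356 kN.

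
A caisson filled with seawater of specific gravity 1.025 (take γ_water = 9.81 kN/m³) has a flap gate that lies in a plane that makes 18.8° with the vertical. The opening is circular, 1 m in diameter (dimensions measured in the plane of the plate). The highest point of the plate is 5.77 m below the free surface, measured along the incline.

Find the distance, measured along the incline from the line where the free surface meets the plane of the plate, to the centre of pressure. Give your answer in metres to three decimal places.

y_p = 6.280 m

γ = 1.025 × 9.81 = 10.05525 kN/m³.
The plate makes 18.8° with the vertical, i.e. θ = 90° − 18.8° = 71.2° to the horizontal. Measuring y along the incline from the free-surface line, vertical depth h = y·sinθ with sinθ = 0.946649.
The centroid is at the centre, 0.5 m below the top of the plate, so y_c = 5.77 + 0.5 = 6.27 m and h_c = 6.27 × 0.946649 = 5.93549 m.
A = π(0.5)² = 0.785398 m².
Resultant F = γ·h_c·A = 10.05525 × 5.93549 × 0.785398 = 46.8748 kN.
I_c = πr⁴/4 = π × 0.5⁴/4 = 0.0490874 m⁴.
Centre of pressure: y_p = y_c + I_c/(y_c·A) = 6.27 + 0.0490874/(6.27 × 0.785398) = 6.27 + 0.00996811 = 6.27997 m along the plane.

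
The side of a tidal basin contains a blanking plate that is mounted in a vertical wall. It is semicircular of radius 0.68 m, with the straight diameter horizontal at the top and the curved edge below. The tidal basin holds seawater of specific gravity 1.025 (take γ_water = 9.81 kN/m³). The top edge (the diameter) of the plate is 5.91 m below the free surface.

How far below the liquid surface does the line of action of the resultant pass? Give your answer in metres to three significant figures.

h_p = 6.20 m

γ = 1.025 × 9.81 = 10.05525 kN/m³.
The centroid of a semicircle lies 4r/(3π) = 0.288601 m from the diameter, here below the top edge, so the centroid depth is h_c = 5.91 + 0.288601 = 6.1986 m.
A = πr²/2 = π × 0.68²/2 = 0.726336 m².
Resultant F = γ·h_c·A = 10.05525 × 6.1986 × 0.726336 = 45.2714 kN.
I_c = (π/8 − 8/(9π))·r⁴ = 0.109757 × 0.68⁴ = 0.0234676 m⁴.
Centre of pressure: y_p = y_c + I_c/(y_c·A) = 6.1986 + 0.0234676/(6.1986 × 0.726336) = 6.1986 + 0.0052124 = 6.20381 m along the plane.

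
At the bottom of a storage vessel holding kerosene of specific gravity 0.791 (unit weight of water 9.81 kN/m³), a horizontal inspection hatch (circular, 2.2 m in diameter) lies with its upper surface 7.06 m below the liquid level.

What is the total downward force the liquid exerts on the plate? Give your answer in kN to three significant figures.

γ = 0.791 × 9.81 = 7.75971 kN/m³.
The plate is horizontal, so pressure is uniform at p = γ·h = 7.75971 × 7.06 = 54.7836 kN/m².
A = π(1.1)² = 3.80133 m².
F = p·A = 54.7836 × 3.80133 = 208.251 kN.

F ≈ 208 kN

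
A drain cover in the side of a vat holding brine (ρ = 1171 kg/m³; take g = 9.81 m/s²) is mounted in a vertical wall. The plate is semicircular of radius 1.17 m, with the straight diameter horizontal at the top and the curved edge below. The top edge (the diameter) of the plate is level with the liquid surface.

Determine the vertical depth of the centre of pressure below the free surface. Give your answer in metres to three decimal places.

h_p = 0.689 m

γ = ρg = 1171 × 9.81 / 1000 = 11.48751 kN/m³.
The centroid of a semicircle lies 4r/(3π) = 0.496563 m from the diameter, here below the top edge, so the centroid depth is h_c = 0.496563 m.
A = πr²/2 = π × 1.17²/2 = 2.15026 m².
Resultant F = γ·h_c·A = 11.48751 × 0.496563 × 2.15026 = 12.2657 kN.
I_c = (π/8 − 8/(9π))·r⁴ = 0.109757 × 1.17⁴ = 0.205672 m⁴.
Centre of pressure: y_p = y_c + I_c/(y_c·A) = 0.496563 + 0.205672/(0.496563 × 2.15026) = 0.496563 + 0.192624 = 0.689187 m along the plane.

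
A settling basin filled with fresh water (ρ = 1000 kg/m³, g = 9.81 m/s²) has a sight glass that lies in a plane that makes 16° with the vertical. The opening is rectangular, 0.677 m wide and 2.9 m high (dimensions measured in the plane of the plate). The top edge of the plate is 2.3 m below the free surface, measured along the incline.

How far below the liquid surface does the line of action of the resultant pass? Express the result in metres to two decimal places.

γ = ρg = 1000 × 9.81 = 9810 N/m³ = 9.81 kN/m³.
The plate makes 16° with the vertical, i.e. θ = 90° − 16° = 74° to the horizontal. Measuring y along the incline from the free-surface line, vertical depth h = y·sinθ with sinθ = 0.961262.
The centroid lies 2.9/2 = 1.45 m below the top edge, so y_c = 2.3 + 1.45 = 3.75 m and h_c = 3.75 × 0.961262 = 3.60473 m.
A = 0.677 × 2.9 = 1.9633 m².
Resultant F = γ·h_c·A = 9.81 × 3.60473 × 1.9633 = 69.427 kN.
I_c = b·h³/12 = 0.677 × 2.9³/12 = 1.37595 m⁴.
Centre of pressure: y_p = y_c + I_c/(y_c·A) = 3.75 + 1.37595/(3.75 × 1.9633) = 3.75 + 0.186889 = 3.93689 m along the plane.
Vertically, h_p = y_p·sinθ = 3.93689 × 0.961262 = 3.78438 m.

h_p = 3.78 m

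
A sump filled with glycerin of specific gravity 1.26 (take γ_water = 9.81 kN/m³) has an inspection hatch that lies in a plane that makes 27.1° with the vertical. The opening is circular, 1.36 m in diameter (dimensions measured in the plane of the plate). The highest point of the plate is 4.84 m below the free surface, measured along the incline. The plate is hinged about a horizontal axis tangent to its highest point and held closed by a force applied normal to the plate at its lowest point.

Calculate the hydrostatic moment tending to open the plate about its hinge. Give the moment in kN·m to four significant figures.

M ≈ 61.85 kN·m

γ = 1.26 × 9.81 = 12.3606 kN/m³.
The plate makes 27.1° with the vertical, i.e. θ = 90° − 27.1° = 62.9° to the horizontal. Measuring y along the incline from the free-surface line, vertical depth h = y·sinθ with sinθ = 0.890213.
The centroid is at the centre, 0.68 m below the top of the plate, so y_c = 4.84 + 0.68 = 5.52 m and h_c = 5.52 × 0.890213 = 4.91398 m.
A = π(0.68)² = 1.45267 m².
Resultant F = γ·h_c·A = 12.3606 × 4.91398 × 1.45267 = 88.2348 kN.
I_c = πr⁴/4 = π × 0.68⁴/4 = 0.167929 m⁴.
Centre of pressure: y_p = y_c + I_c/(y_c·A) = 5.52 + 0.167929/(5.52 × 1.45267) = 5.52 + 0.0209421 = 5.54094 m along the plane.
The resultant acts 0.68 + 0.0209421 = 0.700942 m (along the plate) below the hinge at the top edge, so the moment about the hinge is M = F × 0.700942 = 88.2348 × 0.700942 = 61.8475 kN·m.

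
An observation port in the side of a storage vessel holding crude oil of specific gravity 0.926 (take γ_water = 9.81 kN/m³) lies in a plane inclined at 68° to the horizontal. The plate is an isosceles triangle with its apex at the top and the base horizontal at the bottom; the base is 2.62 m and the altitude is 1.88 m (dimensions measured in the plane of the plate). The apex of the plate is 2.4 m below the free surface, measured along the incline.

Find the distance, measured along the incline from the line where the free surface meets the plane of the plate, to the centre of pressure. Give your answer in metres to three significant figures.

y_p = 3.71 m

γ = 0.926 × 9.81 = 9.08406 kN/m³.
Let θ = 68° be the plate's angle to the horizontal; measure y along the incline from where the plane meets the free surface. Vertical depth h = y·sinθ with sinθ = 0.927184.
With the apex up, the centroid sits 2h/3 = 2 × 1.88/3 = 1.25333 m below the apex, so y_c = 2.4 + 1.25333 = 3.65333 m and h_c = 3.65333 × 0.927184 = 3.38731 m.
A = ½ × 2.62 × 1.88 = 2.4628 m².
Resultant F = γ·h_c·A = 9.08406 × 3.38731 × 2.4628 = 75.7817 kN.
I_c = b·h³/36 = 2.62 × 1.88³/36 = 0.483584 m⁴.
Centre of pressure: y_p = y_c + I_c/(y_c·A) = 3.65333 + 0.483584/(3.65333 × 2.4628) = 3.65333 + 0.053747 = 3.70708 m along the plane.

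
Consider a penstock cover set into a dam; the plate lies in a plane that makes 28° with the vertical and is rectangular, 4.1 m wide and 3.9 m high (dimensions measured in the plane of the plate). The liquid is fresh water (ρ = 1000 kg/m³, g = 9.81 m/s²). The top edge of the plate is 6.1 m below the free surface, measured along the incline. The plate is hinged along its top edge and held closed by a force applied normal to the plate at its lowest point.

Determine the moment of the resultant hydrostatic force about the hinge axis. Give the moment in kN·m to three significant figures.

M ≈ 2350 kN·m

γ = ρg = 1000 × 9.81 = 9810 N/m³ = 9.81 kN/m³.
The plate makes 28° with the vertical, i.e. θ = 90° − 28° = 62° to the horizontal. Measuring y along the incline from the free-surface line, vertical depth h = y·sinθ with sinθ = 0.882948.
The centroid lies 3.9/2 = 1.95 m below the top edge, so y_c = 6.1 + 1.95 = 8.05 m and h_c = 8.05 × 0.882948 = 7.10773 m.
A = 4.1 × 3.9 = 15.99 m².
Resultant F = γ·h_c·A = 9.81 × 7.10773 × 15.99 = 1114.93 kN.
I_c = b·h³/12 = 4.1 × 3.9³/12 = 20.2673 m⁴.
Centre of pressure: y_p = y_c + I_c/(y_c·A) = 8.05 + 20.2673/(8.05 × 15.99) = 8.05 + 0.157453 = 8.20745 m along the plane.
The resultant acts 1.95 + 0.157453 = 2.10745 m (along the plate) below the hinge at the top edge, so the moment about the hinge is M = F × 2.10745 = 1114.93 × 2.10745 = 2349.66 kN·m.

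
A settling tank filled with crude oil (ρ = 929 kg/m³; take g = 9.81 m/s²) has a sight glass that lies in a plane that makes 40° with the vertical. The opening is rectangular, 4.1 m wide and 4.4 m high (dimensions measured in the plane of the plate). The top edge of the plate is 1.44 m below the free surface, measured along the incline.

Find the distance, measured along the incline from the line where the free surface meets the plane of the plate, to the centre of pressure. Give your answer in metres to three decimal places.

γ = ρg = 929 × 9.81 / 1000 = 9.11349 kN/m³.
The plate makes 40° with the vertical, i.e. θ = 90° − 40° = 50° to the horizontal. Measuring y along the incline from the free-surface line, vertical depth h = y·sinθ with sinθ = 0.766044.
The centroid lies 4.4/2 = 2.2 m below the top edge, so y_c = 1.44 + 2.2 = 3.64 m and h_c = 3.64 × 0.766044 = 2.7884 m.
A = 4.1 × 4.4 = 18.04 m².
Resultant F = γ·h_c·A = 9.11349 × 2.7884 × 18.04 = 458.433 kN.
I_c = b·h³/12 = 4.1 × 4.4³/12 = 29.1045 m⁴.
Centre of pressure: y_p = y_c + I_c/(y_c·A) = 3.64 + 29.1045/(3.64 × 18.04) = 3.64 + 0.443223 = 4.08322 m along the plane.

y_p = 4.083 m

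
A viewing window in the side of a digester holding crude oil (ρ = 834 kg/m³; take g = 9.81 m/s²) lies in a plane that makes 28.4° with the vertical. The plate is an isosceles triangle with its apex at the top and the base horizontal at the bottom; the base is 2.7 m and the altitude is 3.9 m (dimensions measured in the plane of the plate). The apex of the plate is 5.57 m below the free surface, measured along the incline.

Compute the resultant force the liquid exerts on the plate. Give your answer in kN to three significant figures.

γ = ρg = 834 × 9.81 / 1000 = 8.18154 kN/m³.
The plate makes 28.4° with the vertical, i.e. θ = 90° − 28.4° = 61.6° to the horizontal. Measuring y along the incline from the free-surface line, vertical depth h = y·sinθ with sinθ = 0.879649.
With the apex up, the centroid sits 2h/3 = 2 × 3.9/3 = 2.6 m below the apex, so y_c = 5.57 + 2.6 = 8.17 m and h_c = 8.17 × 0.879649 = 7.18673 m.
A = ½ × 2.7 × 3.9 = 5.265 m².
Resultant F = γ·h_c·A = 8.18154 × 7.18673 × 5.265 = 309.574 kN.

F ≈ 310 kN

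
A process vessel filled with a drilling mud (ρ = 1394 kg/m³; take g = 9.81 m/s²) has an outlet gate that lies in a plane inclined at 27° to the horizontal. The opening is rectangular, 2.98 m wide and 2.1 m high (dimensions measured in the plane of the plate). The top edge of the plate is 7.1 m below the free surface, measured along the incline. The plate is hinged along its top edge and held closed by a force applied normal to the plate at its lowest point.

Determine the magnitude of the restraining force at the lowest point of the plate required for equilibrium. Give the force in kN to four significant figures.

γ = ρg = 1394 × 9.81 / 1000 = 13.67514 kN/m³.
Let θ = 27° be the plate's angle to the horizontal; measure y along the incline from where the plane meets the free surface. Vertical depth h = y·sinθ with sinθ = 0.453990.
The centroid lies 2.1/2 = 1.05 m below the top edge, so y_c = 7.1 + 1.05 = 8.15 m and h_c = 8.15 × 0.453990 = 3.70002 m.
A = 2.98 × 2.1 = 6.258 m².
Resultant F = γ·h_c·A = 13.67514 × 3.70002 × 6.258 = 316.644 kN.
I_c = b·h³/12 = 2.98 × 2.1³/12 = 2.29982 m⁴.
Centre of pressure: y_p = y_c + I_c/(y_c·A) = 8.15 + 2.29982/(8.15 × 6.258) = 8.15 + 0.0450921 = 8.19509 m along the plane.
The resultant acts 1.05 + 0.0450921 = 1.09509 m (along the plate) below the hinge at the top edge, so the moment about the hinge is M = F × 1.09509 = 316.644 × 1.09509 = 346.754 kN·m.
A normal force at the bottom, 2.1 m from the hinge, must supply this moment: P = 346.754/2.1 = 165.121 kN.

P ≈ 165.1 kN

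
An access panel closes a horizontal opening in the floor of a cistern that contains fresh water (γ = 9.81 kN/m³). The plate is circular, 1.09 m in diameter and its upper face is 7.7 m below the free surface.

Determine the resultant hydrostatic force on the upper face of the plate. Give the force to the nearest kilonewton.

γ = 9.81 kN/m³.
The plate is horizontal, so pressure is uniform at p = γ·h = 9.81 × 7.7 = 75.537 kN/m².
A = π(0.545)² = 0.933132 m².
F = p·A = 75.537 × 0.933132 = 70.486 kN.

F ≈ 70 kN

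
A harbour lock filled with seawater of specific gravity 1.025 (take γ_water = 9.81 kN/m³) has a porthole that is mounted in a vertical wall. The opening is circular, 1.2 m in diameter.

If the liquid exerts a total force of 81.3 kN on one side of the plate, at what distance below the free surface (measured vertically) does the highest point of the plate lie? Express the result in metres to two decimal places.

d_top ≈ 6.55 m

γ = 1.025 × 9.81 = 10.05525 kN/m³.
A = π(0.6)² = 1.13097 m².
From F = γ·h_c·A, the centroid depth is h_c = 81.3/(10.05525 × 1.13097) = 7.14902 m.
The centroid is at the centre, 0.6 m below the top of the plate, so the highest point sits at h_top = 7.14902 − 0.6 = 6.54902 m below the surface.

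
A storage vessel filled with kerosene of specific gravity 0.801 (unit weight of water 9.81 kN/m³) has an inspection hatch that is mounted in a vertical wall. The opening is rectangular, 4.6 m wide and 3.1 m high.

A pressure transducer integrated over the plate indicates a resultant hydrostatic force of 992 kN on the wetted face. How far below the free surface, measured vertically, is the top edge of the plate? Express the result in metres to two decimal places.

γ = 0.801 × 9.81 = 7.85781 kN/m³.
A = 4.6 × 3.1 = 14.26 m².
From F = γ·h_c·A, the centroid depth is h_c = 992/(7.85781 × 14.26) = 8.853 m.
The centroid lies 3.1/2 = 1.55 m below the top edge, so the top edge sits at h_top = 8.853 − 1.55 = 7.303 m below the surface.

d_top ≈ 7.30 m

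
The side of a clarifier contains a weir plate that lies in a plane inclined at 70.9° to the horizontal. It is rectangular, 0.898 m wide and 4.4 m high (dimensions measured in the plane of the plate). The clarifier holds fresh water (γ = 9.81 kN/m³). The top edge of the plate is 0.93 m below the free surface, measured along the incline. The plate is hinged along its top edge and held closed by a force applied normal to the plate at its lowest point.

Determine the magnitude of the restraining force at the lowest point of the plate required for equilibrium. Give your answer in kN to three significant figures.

P ≈ 70.8 kN

γ = 9.81 kN/m³.
Let θ = 70.9° be the plate's angle to the horizontal; measure y along the incline from where the plane meets the free surface. Vertical depth h = y·sinθ with sinθ = 0.944949.
The centroid lies 4.4/2 = 2.2 m below the top edge, so y_c = 0.93 + 2.2 = 3.13 m and h_c = 3.13 × 0.944949 = 2.95769 m.
A = 0.898 × 4.4 = 3.9512 m².
Resultant F = γ·h_c·A = 9.81 × 2.95769 × 3.9512 = 114.644 kN.
I_c = b·h³/12 = 0.898 × 4.4³/12 = 6.3746 m⁴.
Centre of pressure: y_p = y_c + I_c/(y_c·A) = 3.13 + 6.3746/(3.13 × 3.9512) = 3.13 + 0.515442 = 3.64544 m along the plane.
The resultant acts 2.2 + 0.515442 = 2.71544 m (along the plate) below the hinge at the top edge, so the moment about the hinge is M = F × 2.71544 = 114.644 × 2.71544 = 311.309 kN·m.
A normal force at the bottom, 4.4 m from the hinge, must supply this moment: P = 311.309/4.4 = 70.752 kN.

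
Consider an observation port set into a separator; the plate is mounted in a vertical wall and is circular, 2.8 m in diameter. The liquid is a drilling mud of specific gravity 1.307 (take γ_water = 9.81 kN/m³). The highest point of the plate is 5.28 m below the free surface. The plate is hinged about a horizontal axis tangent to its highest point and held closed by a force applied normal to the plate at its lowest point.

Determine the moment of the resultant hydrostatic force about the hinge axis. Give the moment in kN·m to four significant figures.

M ≈ 777.0 kN·m

γ = 1.307 × 9.81 = 12.82167 kN/m³.
The centroid is at the centre, 1.4 m below the top of the plate, so the centroid depth is h_c = 5.28 + 1.4 = 6.68 m.
A = π(1.4)² = 6.15752 m².
Resultant F = γ·h_c·A = 12.82167 × 6.68 × 6.15752 = 527.384 kN.
I_c = πr⁴/4 = π × 1.4⁴/4 = 3.01719 m⁴.
Centre of pressure: y_p = y_c + I_c/(y_c·A) = 6.68 + 3.01719/(6.68 × 6.15752) = 6.68 + 0.0733534 = 6.75335 m along the plane.
The resultant acts 1.4 + 0.0733534 = 1.47335 m (along the plate) below the hinge at the top edge, so the moment about the hinge is M = F × 1.47335 = 527.384 × 1.47335 = 777.021 kN·m.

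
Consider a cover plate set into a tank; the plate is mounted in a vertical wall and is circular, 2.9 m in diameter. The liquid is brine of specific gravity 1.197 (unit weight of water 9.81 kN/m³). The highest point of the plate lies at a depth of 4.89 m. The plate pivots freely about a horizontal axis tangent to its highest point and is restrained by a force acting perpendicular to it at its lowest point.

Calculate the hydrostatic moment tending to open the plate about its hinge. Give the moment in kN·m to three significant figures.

M ≈ 754 kN·m

γ = 1.197 × 9.81 = 11.74257 kN/m³.
The centroid is at the centre, 1.45 m below the top of the plate, so the centroid depth is h_c = 4.89 + 1.45 = 6.34 m.
A = π(1.45)² = 6.6052 m².
Resultant F = γ·h_c·A = 11.74257 × 6.34 × 6.6052 = 491.743 kN.
I_c = πr⁴/4 = π × 1.45⁴/4 = 3.47186 m⁴.
Centre of pressure: y_p = y_c + I_c/(y_c·A) = 6.34 + 3.47186/(6.34 × 6.6052) = 6.34 + 0.0829062 = 6.42291 m along the plane.
The resultant acts 1.45 + 0.0829062 = 1.53291 m (along the plate) below the hinge at the top edge, so the moment about the hinge is M = F × 1.53291 = 491.743 × 1.53291 = 753.798 kN·m.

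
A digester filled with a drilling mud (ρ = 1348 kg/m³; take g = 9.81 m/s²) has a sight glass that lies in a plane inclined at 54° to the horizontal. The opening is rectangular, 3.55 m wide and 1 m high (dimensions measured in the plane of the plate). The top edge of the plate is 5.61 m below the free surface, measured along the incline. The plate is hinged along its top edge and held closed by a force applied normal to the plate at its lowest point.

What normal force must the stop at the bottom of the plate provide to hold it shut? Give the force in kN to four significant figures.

P ≈ 119.2 kN

γ = ρg = 1348 × 9.81 / 1000 = 13.22388 kN/m³.
Let θ = 54° be the plate's angle to the horizontal; measure y along the incline from where the plane meets the free surface. Vertical depth h = y·sinθ with sinθ = 0.809017.
The centroid lies 1/2 = 0.5 m below the top edge, so y_c = 5.61 + 0.5 = 6.11 m and h_c = 6.11 × 0.809017 = 4.94309 m.
A = 3.55 × 1 = 3.55 m².
Resultant F = γ·h_c·A = 13.22388 × 4.94309 × 3.55 = 232.052 kN.
I_c = b·h³/12 = 3.55 × 1³/12 = 0.295833 m⁴.
Centre of pressure: y_p = y_c + I_c/(y_c·A) = 6.11 + 0.295833/(6.11 × 3.55) = 6.11 + 0.0136388 = 6.12364 m along the plane.
The resultant acts 0.5 + 0.0136388 = 0.513639 m (along the plate) below the hinge at the top edge, so the moment about the hinge is M = F × 0.513639 = 232.052 × 0.513639 = 119.191 kN·m.
A normal force at the bottom, 1 m from the hinge, must supply this moment: P = 119.191/1 = 119.191 kN.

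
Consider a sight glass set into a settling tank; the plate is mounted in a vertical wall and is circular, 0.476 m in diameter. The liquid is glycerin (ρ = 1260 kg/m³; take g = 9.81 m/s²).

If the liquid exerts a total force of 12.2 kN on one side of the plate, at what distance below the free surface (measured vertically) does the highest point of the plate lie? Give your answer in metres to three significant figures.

γ = ρg = 1260 × 9.81 / 1000 = 12.3606 kN/m³.
A = π(0.238)² = 0.177952 m².
From F = γ·h_c·A, the centroid depth is h_c = 12.2/(12.3606 × 0.177952) = 5.54648 m.
The centroid is at the centre, 0.238 m below the top of the plate, so the highest point sits at h_top = 5.54648 − 0.238 = 5.30848 m below the surface.

d_top ≈ 5.31 m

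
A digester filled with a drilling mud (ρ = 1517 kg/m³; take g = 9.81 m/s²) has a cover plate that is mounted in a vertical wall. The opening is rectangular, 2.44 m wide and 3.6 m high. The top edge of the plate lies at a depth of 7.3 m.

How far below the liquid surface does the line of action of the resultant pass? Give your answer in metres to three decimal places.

h_p = 9.219 m

γ = ρg = 1517 × 9.81 / 1000 = 14.88177 kN/m³.
The centroid lies 3.6/2 = 1.8 m below the top edge, so the centroid depth is h_c = 7.3 + 1.8 = 9.1 m.
A = 2.44 × 3.6 = 8.784 m².
Resultant F = γ·h_c·A = 14.88177 × 9.1 × 8.784 = 1189.57 kN.
I_c = b·h³/12 = 2.44 × 3.6³/12 = 9.48672 m⁴.
Centre of pressure: y_p = y_c + I_c/(y_c·A) = 9.1 + 9.48672/(9.1 × 8.784) = 9.1 + 0.118681 = 9.21868 m along the plane.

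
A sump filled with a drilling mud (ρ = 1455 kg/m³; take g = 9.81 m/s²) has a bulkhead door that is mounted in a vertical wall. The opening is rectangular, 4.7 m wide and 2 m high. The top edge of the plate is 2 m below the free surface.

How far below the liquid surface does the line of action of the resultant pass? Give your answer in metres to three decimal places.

γ = ρg = 1455 × 9.81 / 1000 = 14.27355 kN/m³.
The centroid lies 2/2 = 1 m below the top edge, so the centroid depth is h_c = 2 + 1 = 3 m.
A = 4.7 × 2 = 9.4 m².
Resultant F = γ·h_c·A = 14.27355 × 3 × 9.4 = 402.514 kN.
I_c = b·h³/12 = 4.7 × 2³/12 = 3.13333 m⁴.
Centre of pressure: y_p = y_c + I_c/(y_c·A) = 3 + 3.13333/(3 × 9.4) = 3 + 0.111111 = 3.11111 m along the plane.

h_p = 3.111 m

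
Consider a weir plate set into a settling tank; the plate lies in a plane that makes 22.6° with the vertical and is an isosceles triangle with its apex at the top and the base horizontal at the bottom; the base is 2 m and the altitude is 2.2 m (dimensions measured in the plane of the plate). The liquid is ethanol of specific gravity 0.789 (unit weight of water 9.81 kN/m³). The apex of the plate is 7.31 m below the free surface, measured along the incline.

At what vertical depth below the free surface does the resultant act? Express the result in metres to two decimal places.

γ = 0.789 × 9.81 = 7.74009 kN/m³.
The plate makes 22.6° with the vertical, i.e. θ = 90° − 22.6° = 67.4° to the horizontal. Measuring y along the incline from the free-surface line, vertical depth h = y·sinθ with sinθ = 0.923210.
With the apex up, the centroid sits 2h/3 = 2 × 2.2/3 = 1.46667 m below the apex, so y_c = 7.31 + 1.46667 = 8.77667 m and h_c = 8.77667 × 0.923210 = 8.10271 m.
A = ½ × 2 × 2.2 = 2.2 m².
Resultant F = γ·h_c·A = 7.74009 × 8.10271 × 2.2 = 137.975 kN.
I_c = b·h³/36 = 2 × 2.2³/36 = 0.591556 m⁴.
Centre of pressure: y_p = y_c + I_c/(y_c·A) = 8.77667 + 0.591556/(8.77667 × 2.2) = 8.77667 + 0.0306368 = 8.80731 m along the plane.
Vertically, h_p = y_p·sinθ = 8.80731 × 0.923210 = 8.131 m.

h_p = 8.13 m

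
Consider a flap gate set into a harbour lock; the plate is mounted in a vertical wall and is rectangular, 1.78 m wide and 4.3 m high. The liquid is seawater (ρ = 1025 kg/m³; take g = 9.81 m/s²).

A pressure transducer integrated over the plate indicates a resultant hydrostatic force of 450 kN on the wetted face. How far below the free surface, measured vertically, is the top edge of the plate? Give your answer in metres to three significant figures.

d_top ≈ 3.70 m

γ = ρg = 1025 × 9.81 / 1000 = 10.05525 kN/m³.
A = 1.78 × 4.3 = 7.654 m².
From F = γ·h_c·A, the centroid depth is h_c = 450/(10.05525 × 7.654) = 5.84697 m.
The centroid lies 4.3/2 = 2.15 m below the top edge, so the top edge sits at h_top = 5.84697 − 2.15 = 3.69697 m below the surface.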